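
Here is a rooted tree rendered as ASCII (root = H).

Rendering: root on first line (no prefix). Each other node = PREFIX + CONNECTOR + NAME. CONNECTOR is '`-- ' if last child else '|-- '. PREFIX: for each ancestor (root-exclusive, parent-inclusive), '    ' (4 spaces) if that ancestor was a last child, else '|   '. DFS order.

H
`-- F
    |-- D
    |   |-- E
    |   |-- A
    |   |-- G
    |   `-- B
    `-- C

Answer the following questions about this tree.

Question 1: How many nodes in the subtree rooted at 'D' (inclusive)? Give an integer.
Answer: 5

Derivation:
Subtree rooted at D contains: A, B, D, E, G
Count = 5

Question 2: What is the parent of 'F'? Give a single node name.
Scan adjacency: F appears as child of H

Answer: H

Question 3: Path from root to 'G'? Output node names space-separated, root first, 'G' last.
Walk down from root: H -> F -> D -> G

Answer: H F D G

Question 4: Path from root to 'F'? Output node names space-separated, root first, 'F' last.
Answer: H F

Derivation:
Walk down from root: H -> F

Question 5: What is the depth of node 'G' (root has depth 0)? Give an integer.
Path from root to G: H -> F -> D -> G
Depth = number of edges = 3

Answer: 3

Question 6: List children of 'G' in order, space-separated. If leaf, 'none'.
Answer: none

Derivation:
Node G's children (from adjacency): (leaf)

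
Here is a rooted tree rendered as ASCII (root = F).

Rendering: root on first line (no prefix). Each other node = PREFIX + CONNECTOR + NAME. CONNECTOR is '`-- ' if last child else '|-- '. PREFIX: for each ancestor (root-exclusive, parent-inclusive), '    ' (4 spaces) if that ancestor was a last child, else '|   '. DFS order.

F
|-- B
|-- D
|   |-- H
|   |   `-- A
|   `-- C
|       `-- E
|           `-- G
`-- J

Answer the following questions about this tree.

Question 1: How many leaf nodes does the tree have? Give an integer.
Leaves (nodes with no children): A, B, G, J

Answer: 4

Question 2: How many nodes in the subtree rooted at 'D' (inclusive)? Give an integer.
Answer: 6

Derivation:
Subtree rooted at D contains: A, C, D, E, G, H
Count = 6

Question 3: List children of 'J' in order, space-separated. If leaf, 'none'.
Node J's children (from adjacency): (leaf)

Answer: none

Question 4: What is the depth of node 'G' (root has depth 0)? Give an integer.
Answer: 4

Derivation:
Path from root to G: F -> D -> C -> E -> G
Depth = number of edges = 4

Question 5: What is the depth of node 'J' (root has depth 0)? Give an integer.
Path from root to J: F -> J
Depth = number of edges = 1

Answer: 1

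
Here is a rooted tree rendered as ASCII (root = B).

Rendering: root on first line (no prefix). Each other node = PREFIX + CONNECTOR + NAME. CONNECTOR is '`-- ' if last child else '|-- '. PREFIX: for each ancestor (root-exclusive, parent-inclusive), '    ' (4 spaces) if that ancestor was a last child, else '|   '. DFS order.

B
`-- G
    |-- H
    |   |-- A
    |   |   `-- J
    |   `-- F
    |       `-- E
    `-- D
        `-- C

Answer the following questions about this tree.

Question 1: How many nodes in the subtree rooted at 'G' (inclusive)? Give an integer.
Answer: 8

Derivation:
Subtree rooted at G contains: A, C, D, E, F, G, H, J
Count = 8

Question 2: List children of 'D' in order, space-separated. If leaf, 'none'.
Node D's children (from adjacency): C

Answer: C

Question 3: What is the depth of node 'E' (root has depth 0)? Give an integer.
Path from root to E: B -> G -> H -> F -> E
Depth = number of edges = 4

Answer: 4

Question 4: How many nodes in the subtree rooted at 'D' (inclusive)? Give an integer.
Subtree rooted at D contains: C, D
Count = 2

Answer: 2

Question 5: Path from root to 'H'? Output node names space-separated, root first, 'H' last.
Walk down from root: B -> G -> H

Answer: B G H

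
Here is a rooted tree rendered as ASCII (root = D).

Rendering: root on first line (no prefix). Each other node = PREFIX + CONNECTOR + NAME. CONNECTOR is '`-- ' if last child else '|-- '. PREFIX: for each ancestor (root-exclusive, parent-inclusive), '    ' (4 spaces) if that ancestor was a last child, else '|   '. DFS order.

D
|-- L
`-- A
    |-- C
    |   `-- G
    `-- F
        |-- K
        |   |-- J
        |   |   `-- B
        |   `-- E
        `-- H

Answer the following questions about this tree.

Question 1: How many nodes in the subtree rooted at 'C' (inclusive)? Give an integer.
Answer: 2

Derivation:
Subtree rooted at C contains: C, G
Count = 2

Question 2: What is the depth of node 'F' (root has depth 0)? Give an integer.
Path from root to F: D -> A -> F
Depth = number of edges = 2

Answer: 2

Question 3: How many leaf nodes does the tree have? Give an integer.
Leaves (nodes with no children): B, E, G, H, L

Answer: 5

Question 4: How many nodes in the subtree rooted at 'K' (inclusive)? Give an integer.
Subtree rooted at K contains: B, E, J, K
Count = 4

Answer: 4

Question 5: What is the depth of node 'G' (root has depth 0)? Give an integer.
Path from root to G: D -> A -> C -> G
Depth = number of edges = 3

Answer: 3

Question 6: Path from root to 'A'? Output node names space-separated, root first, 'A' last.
Answer: D A

Derivation:
Walk down from root: D -> A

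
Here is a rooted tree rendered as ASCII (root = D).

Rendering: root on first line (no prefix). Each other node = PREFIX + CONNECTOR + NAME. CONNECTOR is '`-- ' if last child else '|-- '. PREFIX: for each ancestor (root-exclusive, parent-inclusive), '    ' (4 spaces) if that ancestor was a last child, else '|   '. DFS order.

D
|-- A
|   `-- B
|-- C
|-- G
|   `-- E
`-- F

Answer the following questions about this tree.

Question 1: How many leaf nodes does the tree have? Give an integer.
Answer: 4

Derivation:
Leaves (nodes with no children): B, C, E, F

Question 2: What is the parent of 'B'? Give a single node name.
Answer: A

Derivation:
Scan adjacency: B appears as child of A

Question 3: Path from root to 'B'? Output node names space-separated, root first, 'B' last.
Answer: D A B

Derivation:
Walk down from root: D -> A -> B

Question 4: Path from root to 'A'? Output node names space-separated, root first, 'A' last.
Walk down from root: D -> A

Answer: D A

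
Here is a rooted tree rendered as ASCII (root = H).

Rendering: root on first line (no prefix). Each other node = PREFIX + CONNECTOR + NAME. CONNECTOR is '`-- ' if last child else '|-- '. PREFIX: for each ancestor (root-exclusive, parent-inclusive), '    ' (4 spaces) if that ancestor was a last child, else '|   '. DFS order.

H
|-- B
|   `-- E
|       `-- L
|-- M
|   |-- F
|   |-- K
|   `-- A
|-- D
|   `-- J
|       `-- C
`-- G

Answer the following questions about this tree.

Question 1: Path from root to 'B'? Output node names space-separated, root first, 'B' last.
Walk down from root: H -> B

Answer: H B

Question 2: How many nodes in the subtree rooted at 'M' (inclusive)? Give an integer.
Subtree rooted at M contains: A, F, K, M
Count = 4

Answer: 4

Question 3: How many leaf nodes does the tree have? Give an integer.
Leaves (nodes with no children): A, C, F, G, K, L

Answer: 6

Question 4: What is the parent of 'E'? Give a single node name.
Answer: B

Derivation:
Scan adjacency: E appears as child of B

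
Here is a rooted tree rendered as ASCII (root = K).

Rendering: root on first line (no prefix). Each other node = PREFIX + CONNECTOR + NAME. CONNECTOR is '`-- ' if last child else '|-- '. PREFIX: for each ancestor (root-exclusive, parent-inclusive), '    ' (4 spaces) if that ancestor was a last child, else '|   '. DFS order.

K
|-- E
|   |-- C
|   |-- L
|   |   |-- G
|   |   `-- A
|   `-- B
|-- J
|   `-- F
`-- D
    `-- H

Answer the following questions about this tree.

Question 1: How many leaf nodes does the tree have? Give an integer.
Answer: 6

Derivation:
Leaves (nodes with no children): A, B, C, F, G, H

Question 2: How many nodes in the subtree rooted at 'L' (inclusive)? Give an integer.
Subtree rooted at L contains: A, G, L
Count = 3

Answer: 3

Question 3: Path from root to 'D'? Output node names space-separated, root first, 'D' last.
Answer: K D

Derivation:
Walk down from root: K -> D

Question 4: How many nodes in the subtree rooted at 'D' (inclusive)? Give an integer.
Answer: 2

Derivation:
Subtree rooted at D contains: D, H
Count = 2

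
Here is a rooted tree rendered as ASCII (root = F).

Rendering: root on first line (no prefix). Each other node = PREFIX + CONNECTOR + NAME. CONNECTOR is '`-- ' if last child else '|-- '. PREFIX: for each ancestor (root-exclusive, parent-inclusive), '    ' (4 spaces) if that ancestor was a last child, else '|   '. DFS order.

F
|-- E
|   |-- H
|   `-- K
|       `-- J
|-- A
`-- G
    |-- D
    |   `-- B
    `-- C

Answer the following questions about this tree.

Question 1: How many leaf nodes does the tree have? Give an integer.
Leaves (nodes with no children): A, B, C, H, J

Answer: 5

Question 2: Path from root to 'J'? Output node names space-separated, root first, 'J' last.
Answer: F E K J

Derivation:
Walk down from root: F -> E -> K -> J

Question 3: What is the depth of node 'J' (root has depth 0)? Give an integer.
Path from root to J: F -> E -> K -> J
Depth = number of edges = 3

Answer: 3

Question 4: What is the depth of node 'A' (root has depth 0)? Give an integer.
Answer: 1

Derivation:
Path from root to A: F -> A
Depth = number of edges = 1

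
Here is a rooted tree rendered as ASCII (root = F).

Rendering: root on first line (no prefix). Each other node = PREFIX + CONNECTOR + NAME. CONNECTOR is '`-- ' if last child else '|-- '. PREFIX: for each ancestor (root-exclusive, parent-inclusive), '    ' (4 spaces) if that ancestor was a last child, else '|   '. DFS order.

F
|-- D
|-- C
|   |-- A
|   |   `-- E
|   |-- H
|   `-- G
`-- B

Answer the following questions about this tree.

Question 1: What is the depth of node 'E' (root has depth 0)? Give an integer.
Path from root to E: F -> C -> A -> E
Depth = number of edges = 3

Answer: 3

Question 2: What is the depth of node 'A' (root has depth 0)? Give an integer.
Path from root to A: F -> C -> A
Depth = number of edges = 2

Answer: 2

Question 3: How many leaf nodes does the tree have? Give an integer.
Leaves (nodes with no children): B, D, E, G, H

Answer: 5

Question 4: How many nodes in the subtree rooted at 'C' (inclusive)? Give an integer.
Answer: 5

Derivation:
Subtree rooted at C contains: A, C, E, G, H
Count = 5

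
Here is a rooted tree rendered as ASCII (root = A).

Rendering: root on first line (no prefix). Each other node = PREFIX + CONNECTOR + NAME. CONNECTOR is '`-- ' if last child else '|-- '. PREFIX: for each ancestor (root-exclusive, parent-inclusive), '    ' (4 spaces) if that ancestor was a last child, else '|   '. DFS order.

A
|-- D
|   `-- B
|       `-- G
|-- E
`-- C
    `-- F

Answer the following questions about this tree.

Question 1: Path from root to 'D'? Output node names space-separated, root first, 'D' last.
Walk down from root: A -> D

Answer: A D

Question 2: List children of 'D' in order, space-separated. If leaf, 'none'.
Answer: B

Derivation:
Node D's children (from adjacency): B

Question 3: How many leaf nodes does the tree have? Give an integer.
Leaves (nodes with no children): E, F, G

Answer: 3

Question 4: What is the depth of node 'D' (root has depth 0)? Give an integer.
Answer: 1

Derivation:
Path from root to D: A -> D
Depth = number of edges = 1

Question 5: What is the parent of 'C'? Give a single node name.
Scan adjacency: C appears as child of A

Answer: A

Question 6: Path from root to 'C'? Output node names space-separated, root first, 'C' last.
Answer: A C

Derivation:
Walk down from root: A -> C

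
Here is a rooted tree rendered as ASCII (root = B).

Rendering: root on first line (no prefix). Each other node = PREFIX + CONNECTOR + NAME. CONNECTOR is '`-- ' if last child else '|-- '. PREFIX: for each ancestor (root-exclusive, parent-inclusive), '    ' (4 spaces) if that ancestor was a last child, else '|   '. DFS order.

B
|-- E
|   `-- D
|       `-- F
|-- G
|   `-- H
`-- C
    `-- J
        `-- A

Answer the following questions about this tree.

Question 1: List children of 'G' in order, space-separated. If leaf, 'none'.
Node G's children (from adjacency): H

Answer: H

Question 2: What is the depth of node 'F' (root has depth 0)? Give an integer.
Path from root to F: B -> E -> D -> F
Depth = number of edges = 3

Answer: 3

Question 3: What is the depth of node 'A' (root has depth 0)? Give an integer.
Answer: 3

Derivation:
Path from root to A: B -> C -> J -> A
Depth = number of edges = 3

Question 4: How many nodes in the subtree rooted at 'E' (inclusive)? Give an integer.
Answer: 3

Derivation:
Subtree rooted at E contains: D, E, F
Count = 3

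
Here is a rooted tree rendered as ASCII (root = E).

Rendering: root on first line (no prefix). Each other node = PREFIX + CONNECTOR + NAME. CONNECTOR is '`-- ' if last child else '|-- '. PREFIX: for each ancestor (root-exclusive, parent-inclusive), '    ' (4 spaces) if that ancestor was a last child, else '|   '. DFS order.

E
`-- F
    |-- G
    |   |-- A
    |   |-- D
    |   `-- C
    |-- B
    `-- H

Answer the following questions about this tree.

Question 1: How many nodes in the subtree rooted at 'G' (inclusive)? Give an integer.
Answer: 4

Derivation:
Subtree rooted at G contains: A, C, D, G
Count = 4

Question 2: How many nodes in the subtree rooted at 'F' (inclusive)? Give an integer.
Answer: 7

Derivation:
Subtree rooted at F contains: A, B, C, D, F, G, H
Count = 7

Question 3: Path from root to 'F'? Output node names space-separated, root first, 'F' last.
Walk down from root: E -> F

Answer: E F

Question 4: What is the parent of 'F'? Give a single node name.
Answer: E

Derivation:
Scan adjacency: F appears as child of E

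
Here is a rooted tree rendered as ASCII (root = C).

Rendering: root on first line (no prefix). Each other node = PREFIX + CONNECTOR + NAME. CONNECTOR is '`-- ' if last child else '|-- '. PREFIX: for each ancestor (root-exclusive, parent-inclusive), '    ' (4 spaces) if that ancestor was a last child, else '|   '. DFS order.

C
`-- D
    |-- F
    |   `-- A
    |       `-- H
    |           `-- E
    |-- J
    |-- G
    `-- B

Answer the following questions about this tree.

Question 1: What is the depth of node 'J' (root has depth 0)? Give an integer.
Path from root to J: C -> D -> J
Depth = number of edges = 2

Answer: 2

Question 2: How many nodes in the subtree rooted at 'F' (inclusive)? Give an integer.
Subtree rooted at F contains: A, E, F, H
Count = 4

Answer: 4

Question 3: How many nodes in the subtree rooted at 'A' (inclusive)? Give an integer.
Answer: 3

Derivation:
Subtree rooted at A contains: A, E, H
Count = 3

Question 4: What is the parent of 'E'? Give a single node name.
Answer: H

Derivation:
Scan adjacency: E appears as child of H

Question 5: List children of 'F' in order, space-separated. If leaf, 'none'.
Answer: A

Derivation:
Node F's children (from adjacency): A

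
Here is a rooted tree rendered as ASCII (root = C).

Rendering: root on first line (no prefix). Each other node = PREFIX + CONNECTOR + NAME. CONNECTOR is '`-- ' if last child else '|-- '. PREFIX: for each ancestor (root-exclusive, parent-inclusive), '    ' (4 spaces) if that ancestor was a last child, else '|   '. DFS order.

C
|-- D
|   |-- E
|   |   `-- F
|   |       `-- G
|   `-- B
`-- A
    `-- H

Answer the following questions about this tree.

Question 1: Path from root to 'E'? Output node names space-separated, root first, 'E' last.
Answer: C D E

Derivation:
Walk down from root: C -> D -> E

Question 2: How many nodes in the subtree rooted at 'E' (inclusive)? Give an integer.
Answer: 3

Derivation:
Subtree rooted at E contains: E, F, G
Count = 3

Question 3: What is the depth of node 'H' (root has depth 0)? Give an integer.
Answer: 2

Derivation:
Path from root to H: C -> A -> H
Depth = number of edges = 2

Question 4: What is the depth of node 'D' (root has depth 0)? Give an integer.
Path from root to D: C -> D
Depth = number of edges = 1

Answer: 1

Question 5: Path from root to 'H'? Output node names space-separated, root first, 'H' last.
Answer: C A H

Derivation:
Walk down from root: C -> A -> H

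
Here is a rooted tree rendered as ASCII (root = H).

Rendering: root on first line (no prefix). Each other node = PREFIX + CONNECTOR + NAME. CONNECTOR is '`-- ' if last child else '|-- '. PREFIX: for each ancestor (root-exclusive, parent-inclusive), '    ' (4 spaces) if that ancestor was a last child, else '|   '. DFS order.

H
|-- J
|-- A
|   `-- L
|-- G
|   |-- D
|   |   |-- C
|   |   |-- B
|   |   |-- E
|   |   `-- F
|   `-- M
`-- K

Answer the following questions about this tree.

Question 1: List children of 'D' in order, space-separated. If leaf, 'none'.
Answer: C B E F

Derivation:
Node D's children (from adjacency): C, B, E, F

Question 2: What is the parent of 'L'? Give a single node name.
Answer: A

Derivation:
Scan adjacency: L appears as child of A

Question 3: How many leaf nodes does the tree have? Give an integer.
Leaves (nodes with no children): B, C, E, F, J, K, L, M

Answer: 8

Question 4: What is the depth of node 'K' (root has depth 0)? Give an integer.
Answer: 1

Derivation:
Path from root to K: H -> K
Depth = number of edges = 1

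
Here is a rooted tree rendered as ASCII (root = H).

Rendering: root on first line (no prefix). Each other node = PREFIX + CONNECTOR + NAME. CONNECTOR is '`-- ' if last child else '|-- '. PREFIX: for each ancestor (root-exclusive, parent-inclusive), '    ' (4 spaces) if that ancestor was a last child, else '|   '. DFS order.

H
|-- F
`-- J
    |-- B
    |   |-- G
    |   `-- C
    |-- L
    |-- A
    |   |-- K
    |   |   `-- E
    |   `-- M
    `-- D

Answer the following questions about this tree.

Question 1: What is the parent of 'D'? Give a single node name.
Scan adjacency: D appears as child of J

Answer: J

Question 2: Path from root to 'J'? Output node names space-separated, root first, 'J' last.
Walk down from root: H -> J

Answer: H J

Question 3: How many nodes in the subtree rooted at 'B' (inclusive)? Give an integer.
Answer: 3

Derivation:
Subtree rooted at B contains: B, C, G
Count = 3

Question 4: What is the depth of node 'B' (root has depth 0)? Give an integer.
Path from root to B: H -> J -> B
Depth = number of edges = 2

Answer: 2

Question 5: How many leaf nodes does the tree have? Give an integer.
Answer: 7

Derivation:
Leaves (nodes with no children): C, D, E, F, G, L, M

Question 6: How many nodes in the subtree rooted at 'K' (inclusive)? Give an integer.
Answer: 2

Derivation:
Subtree rooted at K contains: E, K
Count = 2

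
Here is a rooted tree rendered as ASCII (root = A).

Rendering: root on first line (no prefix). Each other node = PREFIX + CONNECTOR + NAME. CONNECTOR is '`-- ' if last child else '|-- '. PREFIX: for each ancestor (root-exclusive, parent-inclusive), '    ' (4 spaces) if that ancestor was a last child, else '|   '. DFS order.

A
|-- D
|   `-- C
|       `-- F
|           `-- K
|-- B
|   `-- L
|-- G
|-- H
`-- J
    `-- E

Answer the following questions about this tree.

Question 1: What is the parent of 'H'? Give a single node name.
Answer: A

Derivation:
Scan adjacency: H appears as child of A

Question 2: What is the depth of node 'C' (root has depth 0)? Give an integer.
Answer: 2

Derivation:
Path from root to C: A -> D -> C
Depth = number of edges = 2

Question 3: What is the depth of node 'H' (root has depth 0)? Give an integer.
Path from root to H: A -> H
Depth = number of edges = 1

Answer: 1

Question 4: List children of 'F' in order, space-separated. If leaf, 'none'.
Answer: K

Derivation:
Node F's children (from adjacency): K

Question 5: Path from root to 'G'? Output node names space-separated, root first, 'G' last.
Answer: A G

Derivation:
Walk down from root: A -> G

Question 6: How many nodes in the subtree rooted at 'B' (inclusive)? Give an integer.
Subtree rooted at B contains: B, L
Count = 2

Answer: 2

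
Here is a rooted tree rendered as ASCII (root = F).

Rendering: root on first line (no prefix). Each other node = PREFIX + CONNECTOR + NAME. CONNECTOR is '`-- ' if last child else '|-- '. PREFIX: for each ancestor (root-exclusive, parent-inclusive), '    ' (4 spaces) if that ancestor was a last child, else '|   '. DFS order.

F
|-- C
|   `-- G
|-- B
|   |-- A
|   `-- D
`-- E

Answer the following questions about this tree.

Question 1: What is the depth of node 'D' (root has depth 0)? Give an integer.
Path from root to D: F -> B -> D
Depth = number of edges = 2

Answer: 2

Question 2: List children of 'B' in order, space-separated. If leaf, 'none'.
Node B's children (from adjacency): A, D

Answer: A D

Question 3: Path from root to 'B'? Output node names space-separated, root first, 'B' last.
Answer: F B

Derivation:
Walk down from root: F -> B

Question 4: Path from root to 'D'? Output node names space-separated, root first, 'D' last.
Walk down from root: F -> B -> D

Answer: F B D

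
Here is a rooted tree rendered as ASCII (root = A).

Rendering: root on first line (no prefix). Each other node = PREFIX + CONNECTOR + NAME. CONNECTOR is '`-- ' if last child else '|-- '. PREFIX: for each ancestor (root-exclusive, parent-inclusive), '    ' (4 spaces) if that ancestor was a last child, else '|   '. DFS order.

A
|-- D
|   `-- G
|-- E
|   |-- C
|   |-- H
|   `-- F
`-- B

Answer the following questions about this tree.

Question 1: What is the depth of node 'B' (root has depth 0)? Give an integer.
Answer: 1

Derivation:
Path from root to B: A -> B
Depth = number of edges = 1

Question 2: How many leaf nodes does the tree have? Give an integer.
Leaves (nodes with no children): B, C, F, G, H

Answer: 5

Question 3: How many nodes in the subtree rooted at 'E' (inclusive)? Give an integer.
Answer: 4

Derivation:
Subtree rooted at E contains: C, E, F, H
Count = 4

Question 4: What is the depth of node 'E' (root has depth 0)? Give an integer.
Answer: 1

Derivation:
Path from root to E: A -> E
Depth = number of edges = 1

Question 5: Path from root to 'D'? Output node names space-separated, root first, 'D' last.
Answer: A D

Derivation:
Walk down from root: A -> D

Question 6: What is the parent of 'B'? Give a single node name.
Scan adjacency: B appears as child of A

Answer: A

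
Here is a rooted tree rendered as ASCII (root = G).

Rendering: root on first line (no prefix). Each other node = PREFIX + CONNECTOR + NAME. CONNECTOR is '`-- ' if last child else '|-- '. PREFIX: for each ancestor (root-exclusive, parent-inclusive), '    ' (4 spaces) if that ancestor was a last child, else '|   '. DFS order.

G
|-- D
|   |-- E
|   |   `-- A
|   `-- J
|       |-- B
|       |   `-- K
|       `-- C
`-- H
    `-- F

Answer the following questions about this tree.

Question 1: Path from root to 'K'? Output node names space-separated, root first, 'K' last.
Answer: G D J B K

Derivation:
Walk down from root: G -> D -> J -> B -> K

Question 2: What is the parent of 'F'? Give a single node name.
Answer: H

Derivation:
Scan adjacency: F appears as child of H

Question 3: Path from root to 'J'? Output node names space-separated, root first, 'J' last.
Walk down from root: G -> D -> J

Answer: G D J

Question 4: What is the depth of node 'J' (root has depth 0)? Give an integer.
Answer: 2

Derivation:
Path from root to J: G -> D -> J
Depth = number of edges = 2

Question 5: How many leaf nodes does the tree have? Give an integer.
Answer: 4

Derivation:
Leaves (nodes with no children): A, C, F, K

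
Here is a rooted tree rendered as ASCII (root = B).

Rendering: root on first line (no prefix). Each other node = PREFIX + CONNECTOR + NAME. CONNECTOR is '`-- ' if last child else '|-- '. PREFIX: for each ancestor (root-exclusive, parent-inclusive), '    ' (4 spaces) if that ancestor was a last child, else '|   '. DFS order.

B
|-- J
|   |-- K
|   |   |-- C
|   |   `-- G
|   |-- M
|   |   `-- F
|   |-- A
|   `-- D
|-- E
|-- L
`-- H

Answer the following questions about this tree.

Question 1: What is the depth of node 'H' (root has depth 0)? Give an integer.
Path from root to H: B -> H
Depth = number of edges = 1

Answer: 1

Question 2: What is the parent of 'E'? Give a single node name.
Scan adjacency: E appears as child of B

Answer: B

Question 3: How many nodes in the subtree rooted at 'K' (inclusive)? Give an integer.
Subtree rooted at K contains: C, G, K
Count = 3

Answer: 3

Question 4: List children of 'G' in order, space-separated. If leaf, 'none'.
Node G's children (from adjacency): (leaf)

Answer: none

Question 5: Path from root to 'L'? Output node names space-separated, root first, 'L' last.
Walk down from root: B -> L

Answer: B L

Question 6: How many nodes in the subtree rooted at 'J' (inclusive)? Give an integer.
Answer: 8

Derivation:
Subtree rooted at J contains: A, C, D, F, G, J, K, M
Count = 8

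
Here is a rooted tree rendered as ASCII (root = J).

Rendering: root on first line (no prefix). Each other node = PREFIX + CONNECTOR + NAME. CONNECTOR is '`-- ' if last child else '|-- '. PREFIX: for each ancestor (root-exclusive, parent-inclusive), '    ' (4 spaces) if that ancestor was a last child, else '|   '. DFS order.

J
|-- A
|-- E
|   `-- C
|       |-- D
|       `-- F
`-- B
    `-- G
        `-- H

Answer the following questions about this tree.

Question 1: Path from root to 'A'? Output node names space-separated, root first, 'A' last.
Answer: J A

Derivation:
Walk down from root: J -> A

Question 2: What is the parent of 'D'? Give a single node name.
Scan adjacency: D appears as child of C

Answer: C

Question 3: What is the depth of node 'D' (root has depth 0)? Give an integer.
Path from root to D: J -> E -> C -> D
Depth = number of edges = 3

Answer: 3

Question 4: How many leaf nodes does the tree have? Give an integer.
Answer: 4

Derivation:
Leaves (nodes with no children): A, D, F, H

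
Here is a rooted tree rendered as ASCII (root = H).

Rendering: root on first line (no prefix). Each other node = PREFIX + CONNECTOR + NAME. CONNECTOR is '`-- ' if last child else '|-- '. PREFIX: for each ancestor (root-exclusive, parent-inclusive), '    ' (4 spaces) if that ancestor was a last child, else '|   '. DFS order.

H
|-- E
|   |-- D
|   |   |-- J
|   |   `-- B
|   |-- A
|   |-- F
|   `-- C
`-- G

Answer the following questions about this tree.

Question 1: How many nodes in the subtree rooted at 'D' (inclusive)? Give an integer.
Subtree rooted at D contains: B, D, J
Count = 3

Answer: 3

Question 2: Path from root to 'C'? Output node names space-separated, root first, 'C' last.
Answer: H E C

Derivation:
Walk down from root: H -> E -> C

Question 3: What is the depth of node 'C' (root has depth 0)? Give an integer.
Answer: 2

Derivation:
Path from root to C: H -> E -> C
Depth = number of edges = 2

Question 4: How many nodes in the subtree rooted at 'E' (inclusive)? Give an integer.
Answer: 7

Derivation:
Subtree rooted at E contains: A, B, C, D, E, F, J
Count = 7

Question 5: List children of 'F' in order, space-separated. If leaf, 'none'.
Node F's children (from adjacency): (leaf)

Answer: none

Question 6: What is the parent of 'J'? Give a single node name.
Answer: D

Derivation:
Scan adjacency: J appears as child of D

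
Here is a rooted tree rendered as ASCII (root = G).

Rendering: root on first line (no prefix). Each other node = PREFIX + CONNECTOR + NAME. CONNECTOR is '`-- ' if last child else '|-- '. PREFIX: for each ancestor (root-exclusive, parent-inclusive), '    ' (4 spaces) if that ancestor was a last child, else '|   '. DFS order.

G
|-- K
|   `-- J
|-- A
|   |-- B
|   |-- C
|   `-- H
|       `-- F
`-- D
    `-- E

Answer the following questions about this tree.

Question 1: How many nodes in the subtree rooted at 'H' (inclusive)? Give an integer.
Subtree rooted at H contains: F, H
Count = 2

Answer: 2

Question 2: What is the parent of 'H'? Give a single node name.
Scan adjacency: H appears as child of A

Answer: A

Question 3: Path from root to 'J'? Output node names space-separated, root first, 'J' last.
Answer: G K J

Derivation:
Walk down from root: G -> K -> J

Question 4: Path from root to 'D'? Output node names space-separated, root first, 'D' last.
Answer: G D

Derivation:
Walk down from root: G -> D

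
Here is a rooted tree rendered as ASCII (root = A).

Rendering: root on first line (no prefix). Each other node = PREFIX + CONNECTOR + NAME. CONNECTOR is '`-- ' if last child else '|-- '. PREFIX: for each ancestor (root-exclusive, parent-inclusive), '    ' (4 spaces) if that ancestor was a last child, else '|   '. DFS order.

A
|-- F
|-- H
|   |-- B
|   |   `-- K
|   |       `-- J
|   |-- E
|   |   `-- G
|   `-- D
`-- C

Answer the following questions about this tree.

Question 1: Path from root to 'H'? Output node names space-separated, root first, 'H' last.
Answer: A H

Derivation:
Walk down from root: A -> H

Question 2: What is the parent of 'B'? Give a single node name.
Scan adjacency: B appears as child of H

Answer: H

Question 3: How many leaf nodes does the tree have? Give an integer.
Leaves (nodes with no children): C, D, F, G, J

Answer: 5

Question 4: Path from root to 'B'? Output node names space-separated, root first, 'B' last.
Answer: A H B

Derivation:
Walk down from root: A -> H -> B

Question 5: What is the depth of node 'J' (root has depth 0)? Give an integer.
Path from root to J: A -> H -> B -> K -> J
Depth = number of edges = 4

Answer: 4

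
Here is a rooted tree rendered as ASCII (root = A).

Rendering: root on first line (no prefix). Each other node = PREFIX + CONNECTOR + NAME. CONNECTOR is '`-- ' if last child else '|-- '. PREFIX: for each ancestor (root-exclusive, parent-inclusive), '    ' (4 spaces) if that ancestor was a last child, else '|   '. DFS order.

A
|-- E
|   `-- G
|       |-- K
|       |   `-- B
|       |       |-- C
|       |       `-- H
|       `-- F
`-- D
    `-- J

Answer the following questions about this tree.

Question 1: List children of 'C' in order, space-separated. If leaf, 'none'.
Node C's children (from adjacency): (leaf)

Answer: none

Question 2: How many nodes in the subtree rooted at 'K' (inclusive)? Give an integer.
Answer: 4

Derivation:
Subtree rooted at K contains: B, C, H, K
Count = 4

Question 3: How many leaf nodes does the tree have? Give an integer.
Leaves (nodes with no children): C, F, H, J

Answer: 4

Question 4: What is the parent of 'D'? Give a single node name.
Answer: A

Derivation:
Scan adjacency: D appears as child of A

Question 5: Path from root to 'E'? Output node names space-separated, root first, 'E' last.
Answer: A E

Derivation:
Walk down from root: A -> E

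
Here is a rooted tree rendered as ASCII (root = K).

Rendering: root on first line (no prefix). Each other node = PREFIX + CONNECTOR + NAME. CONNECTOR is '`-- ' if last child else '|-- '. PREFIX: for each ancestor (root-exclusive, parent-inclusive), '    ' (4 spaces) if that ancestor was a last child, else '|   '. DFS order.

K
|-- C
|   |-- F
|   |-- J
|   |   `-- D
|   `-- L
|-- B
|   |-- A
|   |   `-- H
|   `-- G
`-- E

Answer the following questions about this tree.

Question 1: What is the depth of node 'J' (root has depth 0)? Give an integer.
Answer: 2

Derivation:
Path from root to J: K -> C -> J
Depth = number of edges = 2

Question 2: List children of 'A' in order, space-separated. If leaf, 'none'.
Answer: H

Derivation:
Node A's children (from adjacency): H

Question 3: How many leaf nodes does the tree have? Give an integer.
Leaves (nodes with no children): D, E, F, G, H, L

Answer: 6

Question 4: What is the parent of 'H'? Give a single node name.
Scan adjacency: H appears as child of A

Answer: A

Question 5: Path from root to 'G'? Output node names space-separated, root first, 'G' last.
Answer: K B G

Derivation:
Walk down from root: K -> B -> G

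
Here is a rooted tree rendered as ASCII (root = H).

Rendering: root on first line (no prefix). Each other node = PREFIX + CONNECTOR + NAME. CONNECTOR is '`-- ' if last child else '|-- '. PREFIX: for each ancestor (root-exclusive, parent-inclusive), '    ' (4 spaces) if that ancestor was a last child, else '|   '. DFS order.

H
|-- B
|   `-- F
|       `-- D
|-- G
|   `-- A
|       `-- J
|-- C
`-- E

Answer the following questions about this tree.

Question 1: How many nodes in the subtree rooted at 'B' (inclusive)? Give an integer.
Answer: 3

Derivation:
Subtree rooted at B contains: B, D, F
Count = 3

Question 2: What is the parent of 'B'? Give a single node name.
Scan adjacency: B appears as child of H

Answer: H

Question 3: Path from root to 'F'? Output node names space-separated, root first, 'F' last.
Walk down from root: H -> B -> F

Answer: H B F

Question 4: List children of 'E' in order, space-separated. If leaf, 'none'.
Node E's children (from adjacency): (leaf)

Answer: none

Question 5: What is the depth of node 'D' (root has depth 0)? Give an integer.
Answer: 3

Derivation:
Path from root to D: H -> B -> F -> D
Depth = number of edges = 3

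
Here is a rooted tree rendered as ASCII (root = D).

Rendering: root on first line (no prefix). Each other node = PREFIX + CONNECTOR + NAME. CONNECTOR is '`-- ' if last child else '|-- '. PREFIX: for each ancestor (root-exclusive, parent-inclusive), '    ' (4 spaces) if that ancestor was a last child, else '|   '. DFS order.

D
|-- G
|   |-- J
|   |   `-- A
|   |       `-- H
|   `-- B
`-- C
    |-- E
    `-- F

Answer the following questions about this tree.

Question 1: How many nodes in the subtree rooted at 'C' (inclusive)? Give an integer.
Subtree rooted at C contains: C, E, F
Count = 3

Answer: 3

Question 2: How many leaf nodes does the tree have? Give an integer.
Leaves (nodes with no children): B, E, F, H

Answer: 4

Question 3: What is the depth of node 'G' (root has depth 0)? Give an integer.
Answer: 1

Derivation:
Path from root to G: D -> G
Depth = number of edges = 1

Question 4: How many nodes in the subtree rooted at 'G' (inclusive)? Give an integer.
Subtree rooted at G contains: A, B, G, H, J
Count = 5

Answer: 5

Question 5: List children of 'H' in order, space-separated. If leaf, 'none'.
Answer: none

Derivation:
Node H's children (from adjacency): (leaf)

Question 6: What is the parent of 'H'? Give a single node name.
Answer: A

Derivation:
Scan adjacency: H appears as child of A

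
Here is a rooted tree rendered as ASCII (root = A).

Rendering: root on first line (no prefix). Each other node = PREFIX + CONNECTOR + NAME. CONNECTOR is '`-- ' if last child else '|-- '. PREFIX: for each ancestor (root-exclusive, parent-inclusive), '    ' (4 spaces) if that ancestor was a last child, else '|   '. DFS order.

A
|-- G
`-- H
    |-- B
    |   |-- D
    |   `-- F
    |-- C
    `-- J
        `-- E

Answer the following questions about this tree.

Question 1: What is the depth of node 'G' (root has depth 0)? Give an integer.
Path from root to G: A -> G
Depth = number of edges = 1

Answer: 1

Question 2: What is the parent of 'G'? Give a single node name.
Scan adjacency: G appears as child of A

Answer: A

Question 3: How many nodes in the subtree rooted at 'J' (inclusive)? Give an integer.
Subtree rooted at J contains: E, J
Count = 2

Answer: 2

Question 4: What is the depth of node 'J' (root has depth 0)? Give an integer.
Answer: 2

Derivation:
Path from root to J: A -> H -> J
Depth = number of edges = 2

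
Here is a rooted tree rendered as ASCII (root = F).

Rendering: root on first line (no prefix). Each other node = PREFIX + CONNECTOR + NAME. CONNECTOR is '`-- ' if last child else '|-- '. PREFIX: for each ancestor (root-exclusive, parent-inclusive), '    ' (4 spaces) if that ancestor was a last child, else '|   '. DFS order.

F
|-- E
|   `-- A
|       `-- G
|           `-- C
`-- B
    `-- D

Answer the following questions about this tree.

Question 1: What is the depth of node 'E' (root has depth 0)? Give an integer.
Answer: 1

Derivation:
Path from root to E: F -> E
Depth = number of edges = 1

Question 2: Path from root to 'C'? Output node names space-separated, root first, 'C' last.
Walk down from root: F -> E -> A -> G -> C

Answer: F E A G C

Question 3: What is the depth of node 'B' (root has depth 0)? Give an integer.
Answer: 1

Derivation:
Path from root to B: F -> B
Depth = number of edges = 1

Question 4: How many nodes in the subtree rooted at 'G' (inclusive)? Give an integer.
Answer: 2

Derivation:
Subtree rooted at G contains: C, G
Count = 2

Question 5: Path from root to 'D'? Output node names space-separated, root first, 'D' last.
Walk down from root: F -> B -> D

Answer: F B D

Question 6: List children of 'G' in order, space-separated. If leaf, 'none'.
Node G's children (from adjacency): C

Answer: C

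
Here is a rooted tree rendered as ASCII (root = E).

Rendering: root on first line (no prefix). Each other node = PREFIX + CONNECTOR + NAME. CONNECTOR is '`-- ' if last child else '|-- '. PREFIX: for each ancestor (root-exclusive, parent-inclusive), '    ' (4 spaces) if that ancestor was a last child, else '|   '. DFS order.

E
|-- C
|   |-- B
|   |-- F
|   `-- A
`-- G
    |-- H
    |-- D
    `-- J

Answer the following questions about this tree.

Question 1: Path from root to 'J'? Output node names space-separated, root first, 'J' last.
Answer: E G J

Derivation:
Walk down from root: E -> G -> J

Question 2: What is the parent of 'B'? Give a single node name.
Scan adjacency: B appears as child of C

Answer: C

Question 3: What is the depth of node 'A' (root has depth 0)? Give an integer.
Answer: 2

Derivation:
Path from root to A: E -> C -> A
Depth = number of edges = 2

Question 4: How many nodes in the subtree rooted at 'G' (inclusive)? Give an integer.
Subtree rooted at G contains: D, G, H, J
Count = 4

Answer: 4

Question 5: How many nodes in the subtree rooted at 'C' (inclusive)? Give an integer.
Subtree rooted at C contains: A, B, C, F
Count = 4

Answer: 4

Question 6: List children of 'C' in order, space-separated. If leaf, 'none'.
Answer: B F A

Derivation:
Node C's children (from adjacency): B, F, A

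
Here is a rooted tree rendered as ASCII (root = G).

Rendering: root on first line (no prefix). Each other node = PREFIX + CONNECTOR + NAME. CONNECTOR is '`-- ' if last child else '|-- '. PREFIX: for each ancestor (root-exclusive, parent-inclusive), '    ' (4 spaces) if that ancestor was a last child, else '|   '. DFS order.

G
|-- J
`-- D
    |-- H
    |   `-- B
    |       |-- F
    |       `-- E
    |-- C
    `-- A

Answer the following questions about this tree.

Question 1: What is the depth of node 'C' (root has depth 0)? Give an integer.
Answer: 2

Derivation:
Path from root to C: G -> D -> C
Depth = number of edges = 2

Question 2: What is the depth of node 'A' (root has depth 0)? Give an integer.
Answer: 2

Derivation:
Path from root to A: G -> D -> A
Depth = number of edges = 2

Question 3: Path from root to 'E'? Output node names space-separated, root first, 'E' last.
Walk down from root: G -> D -> H -> B -> E

Answer: G D H B E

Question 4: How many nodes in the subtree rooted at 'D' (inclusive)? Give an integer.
Answer: 7

Derivation:
Subtree rooted at D contains: A, B, C, D, E, F, H
Count = 7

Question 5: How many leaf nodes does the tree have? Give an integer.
Answer: 5

Derivation:
Leaves (nodes with no children): A, C, E, F, J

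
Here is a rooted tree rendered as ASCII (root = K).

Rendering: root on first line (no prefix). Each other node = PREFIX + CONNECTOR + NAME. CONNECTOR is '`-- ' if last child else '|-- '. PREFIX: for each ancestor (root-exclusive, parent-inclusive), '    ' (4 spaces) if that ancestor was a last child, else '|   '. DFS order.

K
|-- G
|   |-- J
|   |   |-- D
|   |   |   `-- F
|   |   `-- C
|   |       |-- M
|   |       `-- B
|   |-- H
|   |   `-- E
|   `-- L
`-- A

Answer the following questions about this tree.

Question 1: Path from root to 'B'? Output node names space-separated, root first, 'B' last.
Answer: K G J C B

Derivation:
Walk down from root: K -> G -> J -> C -> B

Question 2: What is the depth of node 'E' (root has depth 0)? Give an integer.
Path from root to E: K -> G -> H -> E
Depth = number of edges = 3

Answer: 3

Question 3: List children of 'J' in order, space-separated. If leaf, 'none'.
Node J's children (from adjacency): D, C

Answer: D C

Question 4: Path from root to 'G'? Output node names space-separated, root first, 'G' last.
Walk down from root: K -> G

Answer: K G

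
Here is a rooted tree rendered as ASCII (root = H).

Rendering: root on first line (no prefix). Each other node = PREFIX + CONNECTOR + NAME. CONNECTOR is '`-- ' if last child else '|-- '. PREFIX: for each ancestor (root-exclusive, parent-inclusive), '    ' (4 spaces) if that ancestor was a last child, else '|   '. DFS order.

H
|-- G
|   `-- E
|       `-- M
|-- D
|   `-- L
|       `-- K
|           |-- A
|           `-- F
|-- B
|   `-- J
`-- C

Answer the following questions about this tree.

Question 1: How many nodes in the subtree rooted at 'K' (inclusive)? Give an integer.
Subtree rooted at K contains: A, F, K
Count = 3

Answer: 3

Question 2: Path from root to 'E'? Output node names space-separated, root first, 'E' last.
Answer: H G E

Derivation:
Walk down from root: H -> G -> E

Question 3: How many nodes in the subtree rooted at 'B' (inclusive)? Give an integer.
Subtree rooted at B contains: B, J
Count = 2

Answer: 2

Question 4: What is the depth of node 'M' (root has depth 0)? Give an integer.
Path from root to M: H -> G -> E -> M
Depth = number of edges = 3

Answer: 3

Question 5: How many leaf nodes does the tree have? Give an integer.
Answer: 5

Derivation:
Leaves (nodes with no children): A, C, F, J, M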